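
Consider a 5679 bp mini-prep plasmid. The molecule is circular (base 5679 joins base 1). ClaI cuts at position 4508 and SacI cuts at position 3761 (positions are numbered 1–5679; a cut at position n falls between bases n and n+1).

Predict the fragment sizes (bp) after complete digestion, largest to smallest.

4932, 747 bp

Combined cut positions (sorted): 3761, 4508.
Circular molecule, 2 cuts → 2 fragments:
  4508 − 3761 = 747 bp
  wrap: 5679 − 4508 + 3761 = 4932 bp
Sorted largest to smallest: 4932, 747 bp.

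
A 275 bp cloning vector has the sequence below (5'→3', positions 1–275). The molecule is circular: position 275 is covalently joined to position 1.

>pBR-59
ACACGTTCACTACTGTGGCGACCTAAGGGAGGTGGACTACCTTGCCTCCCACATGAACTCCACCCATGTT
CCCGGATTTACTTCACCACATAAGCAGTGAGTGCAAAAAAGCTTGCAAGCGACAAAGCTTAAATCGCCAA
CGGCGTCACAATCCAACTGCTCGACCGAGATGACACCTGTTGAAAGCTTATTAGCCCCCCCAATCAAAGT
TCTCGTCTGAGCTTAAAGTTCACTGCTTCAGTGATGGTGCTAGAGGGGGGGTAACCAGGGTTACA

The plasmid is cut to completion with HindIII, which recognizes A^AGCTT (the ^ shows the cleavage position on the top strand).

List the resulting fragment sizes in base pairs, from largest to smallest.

200, 59, 16 bp

HindIII sites (AAGCTT) start at positions 109, 125, 184.
HindIII cuts after the first base of each site, so after positions 109, 125, 184.
Circular molecule, 3 cuts → 3 fragments:
  110–125 → 16 bp
  126–184 → 59 bp
  185–275 then 1–109 → 91 + 109 = 200 bp
Sorted largest to smallest: 200, 59, 16 bp.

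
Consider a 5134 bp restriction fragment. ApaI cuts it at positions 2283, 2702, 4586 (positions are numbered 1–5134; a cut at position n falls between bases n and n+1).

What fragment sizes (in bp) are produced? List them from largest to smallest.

2283, 1884, 548, 419 bp

Linear molecule, 3 cuts → 4 fragments:
  2283 − 0 = 2283 bp
  2702 − 2283 = 419 bp
  4586 − 2702 = 1884 bp
  5134 − 4586 = 548 bp
Sorted largest to smallest: 2283, 1884, 548, 419 bp.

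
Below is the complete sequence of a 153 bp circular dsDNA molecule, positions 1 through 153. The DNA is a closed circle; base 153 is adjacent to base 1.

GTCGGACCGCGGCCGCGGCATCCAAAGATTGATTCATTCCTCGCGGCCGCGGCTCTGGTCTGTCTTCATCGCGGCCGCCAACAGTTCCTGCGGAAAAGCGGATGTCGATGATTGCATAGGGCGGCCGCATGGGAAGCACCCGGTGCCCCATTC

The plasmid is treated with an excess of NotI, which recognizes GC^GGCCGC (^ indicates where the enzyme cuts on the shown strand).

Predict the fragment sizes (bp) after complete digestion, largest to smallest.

50, 41, 34, 28 bp

NotI sites (GCGGCCGC) start at positions 9, 43, 71, 121.
NotI cuts after base 2 of each site, so after positions 10, 44, 72, 122.
Circular molecule, 4 cuts → 4 fragments:
  11–44 → 34 bp
  45–72 → 28 bp
  73–122 → 50 bp
  123–153 then 1–10 → 31 + 10 = 41 bp
Sorted largest to smallest: 50, 41, 34, 28 bp.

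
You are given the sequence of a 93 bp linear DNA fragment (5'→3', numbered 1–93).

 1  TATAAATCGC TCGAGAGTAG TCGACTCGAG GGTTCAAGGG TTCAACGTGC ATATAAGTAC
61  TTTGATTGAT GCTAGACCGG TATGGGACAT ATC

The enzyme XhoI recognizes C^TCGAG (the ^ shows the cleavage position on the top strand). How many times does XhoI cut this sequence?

CTCGAG occurs starting at positions 10, 25.
XhoI cuts at 2 sites.

2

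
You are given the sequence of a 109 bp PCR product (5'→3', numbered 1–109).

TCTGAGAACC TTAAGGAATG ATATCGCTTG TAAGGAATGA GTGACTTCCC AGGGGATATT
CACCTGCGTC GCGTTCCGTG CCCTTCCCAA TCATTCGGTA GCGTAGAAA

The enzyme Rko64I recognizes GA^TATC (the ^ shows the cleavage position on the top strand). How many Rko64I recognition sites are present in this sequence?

1

GATATC occurs starting at position 20.
Rko64I cuts at 1 site.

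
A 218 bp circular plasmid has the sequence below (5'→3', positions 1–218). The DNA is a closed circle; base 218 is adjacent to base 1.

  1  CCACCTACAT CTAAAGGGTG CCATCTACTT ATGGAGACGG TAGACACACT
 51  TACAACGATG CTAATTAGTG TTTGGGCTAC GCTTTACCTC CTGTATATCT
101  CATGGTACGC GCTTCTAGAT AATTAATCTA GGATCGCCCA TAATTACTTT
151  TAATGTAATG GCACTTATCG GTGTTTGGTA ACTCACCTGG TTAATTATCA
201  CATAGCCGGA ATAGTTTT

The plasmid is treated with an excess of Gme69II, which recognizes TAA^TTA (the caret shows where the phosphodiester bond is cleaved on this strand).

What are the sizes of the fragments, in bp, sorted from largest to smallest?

Gme69II sites (TAATTA) start at positions 62, 120, 141, 192.
Gme69II cuts after base 3 of each site, so after positions 64, 122, 143, 194.
Circular molecule, 4 cuts → 4 fragments:
  65–122 → 58 bp
  123–143 → 21 bp
  144–194 → 51 bp
  195–218 then 1–64 → 24 + 64 = 88 bp
Sorted largest to smallest: 88, 58, 51, 21 bp.

88, 58, 51, 21 bp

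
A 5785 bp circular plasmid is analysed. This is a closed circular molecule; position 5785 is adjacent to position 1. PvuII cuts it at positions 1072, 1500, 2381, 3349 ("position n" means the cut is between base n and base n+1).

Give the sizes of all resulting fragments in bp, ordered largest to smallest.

Circular molecule, 4 cuts → 4 fragments:
  1500 − 1072 = 428 bp
  2381 − 1500 = 881 bp
  3349 − 2381 = 968 bp
  wrap: 5785 − 3349 + 1072 = 3508 bp
Sorted largest to smallest: 3508, 968, 881, 428 bp.

3508, 968, 881, 428 bp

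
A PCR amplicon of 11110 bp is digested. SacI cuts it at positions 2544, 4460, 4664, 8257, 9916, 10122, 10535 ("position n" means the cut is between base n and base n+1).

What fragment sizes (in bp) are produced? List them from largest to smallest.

Linear molecule, 7 cuts → 8 fragments:
  2544 − 0 = 2544 bp
  4460 − 2544 = 1916 bp
  4664 − 4460 = 204 bp
  8257 − 4664 = 3593 bp
  9916 − 8257 = 1659 bp
  10122 − 9916 = 206 bp
  10535 − 10122 = 413 bp
  11110 − 10535 = 575 bp
Sorted largest to smallest: 3593, 2544, 1916, 1659, 575, 413, 206, 204 bp.

3593, 2544, 1916, 1659, 575, 413, 206, 204 bp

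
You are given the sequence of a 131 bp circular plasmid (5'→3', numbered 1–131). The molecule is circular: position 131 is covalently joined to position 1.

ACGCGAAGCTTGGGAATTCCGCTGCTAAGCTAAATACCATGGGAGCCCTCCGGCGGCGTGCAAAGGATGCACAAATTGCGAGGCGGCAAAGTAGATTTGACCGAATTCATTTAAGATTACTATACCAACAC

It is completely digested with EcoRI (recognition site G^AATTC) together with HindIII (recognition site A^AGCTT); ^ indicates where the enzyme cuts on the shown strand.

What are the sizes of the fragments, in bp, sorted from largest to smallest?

EcoRI sites (GAATTC) start at positions 14, 103.
EcoRI cuts after the first base of each site, so after positions 14, 103.
The HindIII site (AAGCTT) starts at position 6.
HindIII cuts after the first base of each site, so after position 6.
Combined cut positions: 6, 14, 103.
Circular molecule, 3 cuts → 3 fragments:
  7–14 → 8 bp
  15–103 → 89 bp
  104–131 then 1–6 → 28 + 6 = 34 bp
Sorted largest to smallest: 89, 34, 8 bp.

89, 34, 8 bp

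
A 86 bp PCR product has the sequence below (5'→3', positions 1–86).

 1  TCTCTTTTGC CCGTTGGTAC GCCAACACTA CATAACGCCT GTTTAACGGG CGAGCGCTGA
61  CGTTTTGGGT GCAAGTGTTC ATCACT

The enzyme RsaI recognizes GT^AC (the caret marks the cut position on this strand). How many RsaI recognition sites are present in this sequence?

1

GTAC occurs starting at position 17.
RsaI cuts at 1 site.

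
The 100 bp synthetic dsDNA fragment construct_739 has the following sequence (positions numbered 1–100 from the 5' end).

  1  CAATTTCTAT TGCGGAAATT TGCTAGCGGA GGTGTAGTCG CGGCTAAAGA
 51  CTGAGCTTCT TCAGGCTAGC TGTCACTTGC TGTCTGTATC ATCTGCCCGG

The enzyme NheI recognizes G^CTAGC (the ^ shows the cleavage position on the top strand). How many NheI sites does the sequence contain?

GCTAGC occurs starting at positions 22, 65.
NheI cuts at 2 sites.

2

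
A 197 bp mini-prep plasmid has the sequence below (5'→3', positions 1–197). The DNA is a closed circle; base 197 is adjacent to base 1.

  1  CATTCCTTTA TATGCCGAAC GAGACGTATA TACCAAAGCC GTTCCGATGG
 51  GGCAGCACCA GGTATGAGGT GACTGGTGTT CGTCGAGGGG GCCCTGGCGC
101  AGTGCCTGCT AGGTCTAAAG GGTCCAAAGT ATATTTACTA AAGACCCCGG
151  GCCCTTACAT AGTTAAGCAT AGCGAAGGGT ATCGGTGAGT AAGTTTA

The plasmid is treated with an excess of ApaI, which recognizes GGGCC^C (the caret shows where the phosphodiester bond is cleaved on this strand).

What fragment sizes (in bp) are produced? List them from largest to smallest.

ApaI sites (GGGCCC) start at positions 89, 149.
ApaI cuts after base 5 of each site (before the last base), so after positions 93, 153.
Circular molecule, 2 cuts → 2 fragments:
  94–153 → 60 bp
  154–197 then 1–93 → 44 + 93 = 137 bp
Sorted largest to smallest: 137, 60 bp.

137, 60 bp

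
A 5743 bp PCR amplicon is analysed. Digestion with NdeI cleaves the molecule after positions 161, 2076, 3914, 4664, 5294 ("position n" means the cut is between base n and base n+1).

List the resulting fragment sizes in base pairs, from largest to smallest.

1915, 1838, 750, 630, 449, 161 bp

Linear molecule, 5 cuts → 6 fragments:
  161 − 0 = 161 bp
  2076 − 161 = 1915 bp
  3914 − 2076 = 1838 bp
  4664 − 3914 = 750 bp
  5294 − 4664 = 630 bp
  5743 − 5294 = 449 bp
Sorted largest to smallest: 1915, 1838, 750, 630, 449, 161 bp.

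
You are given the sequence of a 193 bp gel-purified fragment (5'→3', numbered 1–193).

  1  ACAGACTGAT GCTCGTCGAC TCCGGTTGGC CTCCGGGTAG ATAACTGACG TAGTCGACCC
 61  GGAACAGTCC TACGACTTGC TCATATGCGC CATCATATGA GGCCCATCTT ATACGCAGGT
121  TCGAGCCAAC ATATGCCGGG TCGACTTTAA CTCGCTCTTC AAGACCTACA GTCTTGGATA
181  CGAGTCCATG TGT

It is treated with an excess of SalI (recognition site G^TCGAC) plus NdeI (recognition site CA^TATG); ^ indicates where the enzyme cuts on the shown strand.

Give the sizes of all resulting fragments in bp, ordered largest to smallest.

SalI sites (GTCGAC) start at positions 15, 53, 140.
SalI cuts after the first base of each site, so after positions 15, 53, 140.
NdeI sites (CATATG) start at positions 82, 94, 130.
NdeI cuts after base 2 of each site, so after positions 83, 95, 131.
Combined cut positions: 15, 53, 83, 95, 131, 140.
Linear molecule, 6 cuts → 7 fragments:
  1–15 → 15 bp
  16–53 → 38 bp
  54–83 → 30 bp
  84–95 → 12 bp
  96–131 → 36 bp
  132–140 → 9 bp
  141–193 → 53 bp
Sorted largest to smallest: 53, 38, 36, 30, 15, 12, 9 bp.

53, 38, 36, 30, 15, 12, 9 bp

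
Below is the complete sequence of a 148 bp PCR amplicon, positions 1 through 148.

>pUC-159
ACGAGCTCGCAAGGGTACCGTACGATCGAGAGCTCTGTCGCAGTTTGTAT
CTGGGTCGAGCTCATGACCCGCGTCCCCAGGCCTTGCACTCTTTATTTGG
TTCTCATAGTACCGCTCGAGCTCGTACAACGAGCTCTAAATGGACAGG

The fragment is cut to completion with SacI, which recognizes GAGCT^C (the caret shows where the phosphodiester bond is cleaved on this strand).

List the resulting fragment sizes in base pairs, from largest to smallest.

60, 28, 27, 13, 13, 7 bp

SacI sites (GAGCTC) start at positions 3, 30, 58, 118, 131.
SacI cuts after base 5 of each site (before the last base), so after positions 7, 34, 62, 122, 135.
Linear molecule, 5 cuts → 6 fragments:
  1–7 → 7 bp
  8–34 → 27 bp
  35–62 → 28 bp
  63–122 → 60 bp
  123–135 → 13 bp
  136–148 → 13 bp
Sorted largest to smallest: 60, 28, 27, 13, 13, 7 bp.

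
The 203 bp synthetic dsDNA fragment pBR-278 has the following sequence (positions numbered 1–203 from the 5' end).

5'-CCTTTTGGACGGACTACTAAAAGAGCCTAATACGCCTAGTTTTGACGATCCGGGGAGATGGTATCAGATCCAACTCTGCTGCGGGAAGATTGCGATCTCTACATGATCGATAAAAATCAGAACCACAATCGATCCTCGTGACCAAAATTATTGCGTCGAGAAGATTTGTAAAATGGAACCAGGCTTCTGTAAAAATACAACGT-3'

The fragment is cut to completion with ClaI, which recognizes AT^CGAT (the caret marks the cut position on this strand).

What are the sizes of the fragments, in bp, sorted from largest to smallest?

ClaI sites (ATCGAT) start at positions 106, 128.
ClaI cuts after base 2 of each site, so after positions 107, 129.
Linear molecule, 2 cuts → 3 fragments:
  1–107 → 107 bp
  108–129 → 22 bp
  130–203 → 74 bp
Sorted largest to smallest: 107, 74, 22 bp.

107, 74, 22 bp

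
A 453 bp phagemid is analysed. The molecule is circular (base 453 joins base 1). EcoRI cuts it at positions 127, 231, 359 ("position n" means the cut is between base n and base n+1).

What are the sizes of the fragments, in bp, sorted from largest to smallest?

221, 128, 104 bp

Circular molecule, 3 cuts → 3 fragments:
  231 − 127 = 104 bp
  359 − 231 = 128 bp
  wrap: 453 − 359 + 127 = 221 bp
Sorted largest to smallest: 221, 128, 104 bp.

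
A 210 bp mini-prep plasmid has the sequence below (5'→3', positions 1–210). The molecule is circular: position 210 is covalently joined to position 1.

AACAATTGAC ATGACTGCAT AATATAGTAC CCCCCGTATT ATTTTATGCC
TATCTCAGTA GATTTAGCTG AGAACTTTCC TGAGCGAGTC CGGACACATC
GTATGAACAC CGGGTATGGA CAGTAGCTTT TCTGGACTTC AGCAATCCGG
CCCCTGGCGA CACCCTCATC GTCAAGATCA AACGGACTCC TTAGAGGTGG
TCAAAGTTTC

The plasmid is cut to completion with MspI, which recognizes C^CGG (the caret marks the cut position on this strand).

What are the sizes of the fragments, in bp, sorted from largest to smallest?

MspI sites (CCGG) start at positions 90, 110, 147.
MspI cuts after the first base of each site, so after positions 90, 110, 147.
Circular molecule, 3 cuts → 3 fragments:
  91–110 → 20 bp
  111–147 → 37 bp
  148–210 then 1–90 → 63 + 90 = 153 bp
Sorted largest to smallest: 153, 37, 20 bp.

153, 37, 20 bp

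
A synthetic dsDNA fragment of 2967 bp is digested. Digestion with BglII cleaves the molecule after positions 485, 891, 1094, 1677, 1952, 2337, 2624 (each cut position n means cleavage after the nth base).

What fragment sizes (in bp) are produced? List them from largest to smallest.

Linear molecule, 7 cuts → 8 fragments:
  485 − 0 = 485 bp
  891 − 485 = 406 bp
  1094 − 891 = 203 bp
  1677 − 1094 = 583 bp
  1952 − 1677 = 275 bp
  2337 − 1952 = 385 bp
  2624 − 2337 = 287 bp
  2967 − 2624 = 343 bp
Sorted largest to smallest: 583, 485, 406, 385, 343, 287, 275, 203 bp.

583, 485, 406, 385, 343, 287, 275, 203 bp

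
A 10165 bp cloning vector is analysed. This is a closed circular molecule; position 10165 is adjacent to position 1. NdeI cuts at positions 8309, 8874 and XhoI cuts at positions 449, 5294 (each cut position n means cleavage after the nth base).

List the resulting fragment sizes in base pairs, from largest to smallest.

4845, 3015, 1740, 565 bp

Combined cut positions (sorted): 449, 5294, 8309, 8874.
Circular molecule, 4 cuts → 4 fragments:
  5294 − 449 = 4845 bp
  8309 − 5294 = 3015 bp
  8874 − 8309 = 565 bp
  wrap: 10165 − 8874 + 449 = 1740 bp
Sorted largest to smallest: 4845, 3015, 1740, 565 bp.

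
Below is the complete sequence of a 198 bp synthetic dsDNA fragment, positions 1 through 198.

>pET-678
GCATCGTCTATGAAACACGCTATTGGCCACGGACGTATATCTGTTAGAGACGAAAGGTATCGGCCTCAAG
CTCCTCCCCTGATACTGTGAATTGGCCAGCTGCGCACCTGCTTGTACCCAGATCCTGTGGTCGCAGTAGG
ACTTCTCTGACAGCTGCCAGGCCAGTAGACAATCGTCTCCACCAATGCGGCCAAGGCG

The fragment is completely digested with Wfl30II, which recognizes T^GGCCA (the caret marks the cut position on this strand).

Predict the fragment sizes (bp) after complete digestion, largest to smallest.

105, 69, 24 bp

Wfl30II sites (TGGCCA) start at positions 24, 93.
Wfl30II cuts after the first base of each site, so after positions 24, 93.
Linear molecule, 2 cuts → 3 fragments:
  1–24 → 24 bp
  25–93 → 69 bp
  94–198 → 105 bp
Sorted largest to smallest: 105, 69, 24 bp.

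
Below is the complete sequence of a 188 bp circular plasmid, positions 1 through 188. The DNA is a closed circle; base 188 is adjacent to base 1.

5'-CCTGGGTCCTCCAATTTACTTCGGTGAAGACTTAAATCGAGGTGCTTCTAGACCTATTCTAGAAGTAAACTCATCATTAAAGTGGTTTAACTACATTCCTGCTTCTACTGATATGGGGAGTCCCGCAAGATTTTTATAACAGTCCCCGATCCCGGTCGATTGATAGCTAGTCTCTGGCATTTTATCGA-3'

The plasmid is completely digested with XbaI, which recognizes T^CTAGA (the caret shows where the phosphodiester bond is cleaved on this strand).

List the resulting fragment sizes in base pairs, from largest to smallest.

177, 11 bp

XbaI sites (TCTAGA) start at positions 47, 58.
XbaI cuts after the first base of each site, so after positions 47, 58.
Circular molecule, 2 cuts → 2 fragments:
  48–58 → 11 bp
  59–188 then 1–47 → 130 + 47 = 177 bp
Sorted largest to smallest: 177, 11 bp.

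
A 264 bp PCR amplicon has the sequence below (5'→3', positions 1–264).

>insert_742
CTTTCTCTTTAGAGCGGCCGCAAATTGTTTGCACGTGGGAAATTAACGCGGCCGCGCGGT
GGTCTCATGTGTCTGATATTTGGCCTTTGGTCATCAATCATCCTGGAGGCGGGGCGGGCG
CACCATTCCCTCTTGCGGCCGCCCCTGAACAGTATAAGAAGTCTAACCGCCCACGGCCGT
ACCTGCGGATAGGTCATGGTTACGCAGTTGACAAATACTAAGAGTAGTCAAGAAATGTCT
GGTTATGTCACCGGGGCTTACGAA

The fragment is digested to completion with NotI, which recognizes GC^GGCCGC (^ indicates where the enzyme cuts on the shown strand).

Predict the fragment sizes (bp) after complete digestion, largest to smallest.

128, 87, 34, 15 bp

NotI sites (GCGGCCGC) start at positions 14, 48, 135.
NotI cuts after base 2 of each site, so after positions 15, 49, 136.
Linear molecule, 3 cuts → 4 fragments:
  1–15 → 15 bp
  16–49 → 34 bp
  50–136 → 87 bp
  137–264 → 128 bp
Sorted largest to smallest: 128, 87, 34, 15 bp.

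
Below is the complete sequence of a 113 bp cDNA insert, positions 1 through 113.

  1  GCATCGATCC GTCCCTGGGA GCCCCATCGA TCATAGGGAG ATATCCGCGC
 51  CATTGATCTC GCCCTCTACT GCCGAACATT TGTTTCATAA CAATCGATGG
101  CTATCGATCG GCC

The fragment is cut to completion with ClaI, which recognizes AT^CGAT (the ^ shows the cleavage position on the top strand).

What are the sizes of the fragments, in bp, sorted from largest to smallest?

67, 23, 10, 9, 4 bp

ClaI sites (ATCGAT) start at positions 3, 26, 93, 103.
ClaI cuts after base 2 of each site, so after positions 4, 27, 94, 104.
Linear molecule, 4 cuts → 5 fragments:
  1–4 → 4 bp
  5–27 → 23 bp
  28–94 → 67 bp
  95–104 → 10 bp
  105–113 → 9 bp
Sorted largest to smallest: 67, 23, 10, 9, 4 bp.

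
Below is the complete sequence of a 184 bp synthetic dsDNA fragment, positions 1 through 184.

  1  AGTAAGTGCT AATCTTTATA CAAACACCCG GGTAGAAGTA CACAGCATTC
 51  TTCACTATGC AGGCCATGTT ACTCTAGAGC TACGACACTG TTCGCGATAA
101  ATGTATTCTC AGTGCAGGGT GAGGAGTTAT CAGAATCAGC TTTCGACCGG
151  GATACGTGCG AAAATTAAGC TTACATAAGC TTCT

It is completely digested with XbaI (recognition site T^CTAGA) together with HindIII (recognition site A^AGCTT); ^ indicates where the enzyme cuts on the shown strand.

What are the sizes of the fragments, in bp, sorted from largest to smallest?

The XbaI site (TCTAGA) starts at position 73.
XbaI cuts after the first base of each site, so after position 73.
HindIII sites (AAGCTT) start at positions 167, 177.
HindIII cuts after the first base of each site, so after positions 167, 177.
Combined cut positions: 73, 167, 177.
Linear molecule, 3 cuts → 4 fragments:
  1–73 → 73 bp
  74–167 → 94 bp
  168–177 → 10 bp
  178–184 → 7 bp
Sorted largest to smallest: 94, 73, 10, 7 bp.

94, 73, 10, 7 bp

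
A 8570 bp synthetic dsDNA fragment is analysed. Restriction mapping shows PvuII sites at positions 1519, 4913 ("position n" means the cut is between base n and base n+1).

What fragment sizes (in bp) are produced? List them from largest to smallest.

3657, 3394, 1519 bp

Linear molecule, 2 cuts → 3 fragments:
  1519 − 0 = 1519 bp
  4913 − 1519 = 3394 bp
  8570 − 4913 = 3657 bp
Sorted largest to smallest: 3657, 3394, 1519 bp.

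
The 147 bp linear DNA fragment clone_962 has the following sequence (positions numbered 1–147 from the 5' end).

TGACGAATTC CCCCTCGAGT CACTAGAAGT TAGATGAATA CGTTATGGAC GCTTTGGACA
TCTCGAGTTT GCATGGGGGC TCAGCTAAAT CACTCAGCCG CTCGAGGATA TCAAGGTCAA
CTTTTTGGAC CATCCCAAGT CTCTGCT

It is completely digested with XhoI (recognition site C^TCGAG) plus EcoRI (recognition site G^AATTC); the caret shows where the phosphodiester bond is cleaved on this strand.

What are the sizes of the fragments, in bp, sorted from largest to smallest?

XhoI sites (CTCGAG) start at positions 14, 62, 101.
XhoI cuts after the first base of each site, so after positions 14, 62, 101.
The EcoRI site (GAATTC) starts at position 5.
EcoRI cuts after the first base of each site, so after position 5.
Combined cut positions: 5, 14, 62, 101.
Linear molecule, 4 cuts → 5 fragments:
  1–5 → 5 bp
  6–14 → 9 bp
  15–62 → 48 bp
  63–101 → 39 bp
  102–147 → 46 bp
Sorted largest to smallest: 48, 46, 39, 9, 5 bp.

48, 46, 39, 9, 5 bp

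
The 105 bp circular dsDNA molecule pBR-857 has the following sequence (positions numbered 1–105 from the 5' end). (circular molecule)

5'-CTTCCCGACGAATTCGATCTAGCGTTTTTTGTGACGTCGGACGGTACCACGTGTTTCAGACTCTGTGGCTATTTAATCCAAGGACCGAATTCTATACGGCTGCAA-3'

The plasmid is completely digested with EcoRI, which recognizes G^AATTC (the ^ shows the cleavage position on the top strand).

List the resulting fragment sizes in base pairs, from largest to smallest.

77, 28 bp

EcoRI sites (GAATTC) start at positions 10, 87.
EcoRI cuts after the first base of each site, so after positions 10, 87.
Circular molecule, 2 cuts → 2 fragments:
  11–87 → 77 bp
  88–105 then 1–10 → 18 + 10 = 28 bp
Sorted largest to smallest: 77, 28 bp.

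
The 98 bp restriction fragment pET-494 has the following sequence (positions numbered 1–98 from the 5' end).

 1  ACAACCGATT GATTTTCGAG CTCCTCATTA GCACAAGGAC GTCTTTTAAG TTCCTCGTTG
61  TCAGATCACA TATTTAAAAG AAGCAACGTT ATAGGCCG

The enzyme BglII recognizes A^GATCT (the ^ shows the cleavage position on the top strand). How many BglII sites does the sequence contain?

0

No occurrence of AGATCT is present in the sequence.
BglII does not cut: 0 sites.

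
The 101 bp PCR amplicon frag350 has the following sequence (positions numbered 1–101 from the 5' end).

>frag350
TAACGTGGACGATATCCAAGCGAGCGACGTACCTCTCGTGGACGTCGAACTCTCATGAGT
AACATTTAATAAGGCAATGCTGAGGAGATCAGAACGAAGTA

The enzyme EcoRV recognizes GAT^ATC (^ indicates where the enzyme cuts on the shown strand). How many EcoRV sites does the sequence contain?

1

GATATC occurs starting at position 11.
EcoRV cuts at 1 site.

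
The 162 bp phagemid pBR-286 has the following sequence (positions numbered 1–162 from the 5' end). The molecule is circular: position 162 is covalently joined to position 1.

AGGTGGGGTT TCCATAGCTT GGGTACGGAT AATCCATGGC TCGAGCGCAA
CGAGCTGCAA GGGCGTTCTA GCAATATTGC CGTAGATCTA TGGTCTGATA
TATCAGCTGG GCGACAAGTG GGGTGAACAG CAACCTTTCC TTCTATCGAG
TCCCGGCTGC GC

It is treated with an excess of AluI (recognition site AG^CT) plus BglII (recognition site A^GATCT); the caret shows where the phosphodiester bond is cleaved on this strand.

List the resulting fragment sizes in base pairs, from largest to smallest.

73, 37, 30, 22 bp

AluI sites (AGCT) start at positions 16, 53, 105.
AluI cuts after base 2 of each site, so after positions 17, 54, 106.
The BglII site (AGATCT) starts at position 84.
BglII cuts after the first base of each site, so after position 84.
Combined cut positions: 17, 54, 84, 106.
Circular molecule, 4 cuts → 4 fragments:
  18–54 → 37 bp
  55–84 → 30 bp
  85–106 → 22 bp
  107–162 then 1–17 → 56 + 17 = 73 bp
Sorted largest to smallest: 73, 37, 30, 22 bp.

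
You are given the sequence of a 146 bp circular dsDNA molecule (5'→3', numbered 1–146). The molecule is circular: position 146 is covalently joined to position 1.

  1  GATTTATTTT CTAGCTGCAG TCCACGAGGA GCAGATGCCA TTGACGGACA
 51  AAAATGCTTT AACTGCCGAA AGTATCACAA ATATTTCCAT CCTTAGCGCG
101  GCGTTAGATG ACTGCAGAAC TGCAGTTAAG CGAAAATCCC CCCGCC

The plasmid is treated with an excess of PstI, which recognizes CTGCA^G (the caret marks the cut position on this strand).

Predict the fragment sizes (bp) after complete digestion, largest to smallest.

PstI sites (CTGCAG) start at positions 15, 112, 120.
PstI cuts after base 5 of each site (before the last base), so after positions 19, 116, 124.
Circular molecule, 3 cuts → 3 fragments:
  20–116 → 97 bp
  117–124 → 8 bp
  125–146 then 1–19 → 22 + 19 = 41 bp
Sorted largest to smallest: 97, 41, 8 bp.

97, 41, 8 bp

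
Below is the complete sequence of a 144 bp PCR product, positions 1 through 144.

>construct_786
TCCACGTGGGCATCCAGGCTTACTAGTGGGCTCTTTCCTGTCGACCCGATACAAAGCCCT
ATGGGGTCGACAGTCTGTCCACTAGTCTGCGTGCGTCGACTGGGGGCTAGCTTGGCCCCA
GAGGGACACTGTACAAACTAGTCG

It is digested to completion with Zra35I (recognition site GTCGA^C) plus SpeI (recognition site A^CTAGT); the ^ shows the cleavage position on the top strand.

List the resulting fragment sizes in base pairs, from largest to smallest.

Zra35I sites (GTCGAC) start at positions 40, 66, 95.
Zra35I cuts after base 5 of each site (before the last base), so after positions 44, 70, 99.
SpeI sites (ACTAGT) start at positions 22, 81, 137.
SpeI cuts after the first base of each site, so after positions 22, 81, 137.
Combined cut positions: 22, 44, 70, 81, 99, 137.
Linear molecule, 6 cuts → 7 fragments:
  1–22 → 22 bp
  23–44 → 22 bp
  45–70 → 26 bp
  71–81 → 11 bp
  82–99 → 18 bp
  100–137 → 38 bp
  138–144 → 7 bp
Sorted largest to smallest: 38, 26, 22, 22, 18, 11, 7 bp.

38, 26, 22, 22, 18, 11, 7 bp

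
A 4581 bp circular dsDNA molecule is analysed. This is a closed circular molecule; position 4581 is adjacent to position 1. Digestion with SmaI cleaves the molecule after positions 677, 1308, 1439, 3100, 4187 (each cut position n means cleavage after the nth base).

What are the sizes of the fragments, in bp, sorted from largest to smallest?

Circular molecule, 5 cuts → 5 fragments:
  1308 − 677 = 631 bp
  1439 − 1308 = 131 bp
  3100 − 1439 = 1661 bp
  4187 − 3100 = 1087 bp
  wrap: 4581 − 4187 + 677 = 1071 bp
Sorted largest to smallest: 1661, 1087, 1071, 631, 131 bp.

1661, 1087, 1071, 631, 131 bp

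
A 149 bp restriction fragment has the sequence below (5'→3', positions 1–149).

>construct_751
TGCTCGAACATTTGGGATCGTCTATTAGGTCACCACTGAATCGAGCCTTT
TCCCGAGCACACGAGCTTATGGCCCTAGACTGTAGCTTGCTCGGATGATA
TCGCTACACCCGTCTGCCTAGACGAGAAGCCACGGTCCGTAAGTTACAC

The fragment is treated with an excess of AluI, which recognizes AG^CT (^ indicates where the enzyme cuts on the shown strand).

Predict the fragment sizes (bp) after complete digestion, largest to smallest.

65, 64, 20 bp

AluI sites (AGCT) start at positions 64, 84.
AluI cuts after base 2 of each site, so after positions 65, 85.
Linear molecule, 2 cuts → 3 fragments:
  1–65 → 65 bp
  66–85 → 20 bp
  86–149 → 64 bp
Sorted largest to smallest: 65, 64, 20 bp.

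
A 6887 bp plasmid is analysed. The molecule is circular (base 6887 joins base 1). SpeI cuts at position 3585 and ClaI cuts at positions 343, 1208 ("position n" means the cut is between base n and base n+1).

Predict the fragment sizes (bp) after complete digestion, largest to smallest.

3645, 2377, 865 bp

Combined cut positions (sorted): 343, 1208, 3585.
Circular molecule, 3 cuts → 3 fragments:
  1208 − 343 = 865 bp
  3585 − 1208 = 2377 bp
  wrap: 6887 − 3585 + 343 = 3645 bp
Sorted largest to smallest: 3645, 2377, 865 bp.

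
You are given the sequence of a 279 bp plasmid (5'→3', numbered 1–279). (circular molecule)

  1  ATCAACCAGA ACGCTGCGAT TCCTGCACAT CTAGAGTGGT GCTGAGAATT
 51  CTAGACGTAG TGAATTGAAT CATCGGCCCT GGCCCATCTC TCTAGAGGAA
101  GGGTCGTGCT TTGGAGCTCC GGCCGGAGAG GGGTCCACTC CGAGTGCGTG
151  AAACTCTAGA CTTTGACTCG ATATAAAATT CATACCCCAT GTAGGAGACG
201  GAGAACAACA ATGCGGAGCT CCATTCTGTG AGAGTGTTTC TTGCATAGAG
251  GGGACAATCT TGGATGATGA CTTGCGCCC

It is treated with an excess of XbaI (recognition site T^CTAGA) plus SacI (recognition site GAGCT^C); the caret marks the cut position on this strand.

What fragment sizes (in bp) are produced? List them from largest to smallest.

XbaI sites (TCTAGA) start at positions 30, 50, 91, 155.
XbaI cuts after the first base of each site, so after positions 30, 50, 91, 155.
SacI sites (GAGCTC) start at positions 114, 216.
SacI cuts after base 5 of each site (before the last base), so after positions 118, 220.
Combined cut positions: 30, 50, 91, 118, 155, 220.
Circular molecule, 6 cuts → 6 fragments:
  31–50 → 20 bp
  51–91 → 41 bp
  92–118 → 27 bp
  119–155 → 37 bp
  156–220 → 65 bp
  221–279 then 1–30 → 59 + 30 = 89 bp
Sorted largest to smallest: 89, 65, 41, 37, 27, 20 bp.

89, 65, 41, 37, 27, 20 bp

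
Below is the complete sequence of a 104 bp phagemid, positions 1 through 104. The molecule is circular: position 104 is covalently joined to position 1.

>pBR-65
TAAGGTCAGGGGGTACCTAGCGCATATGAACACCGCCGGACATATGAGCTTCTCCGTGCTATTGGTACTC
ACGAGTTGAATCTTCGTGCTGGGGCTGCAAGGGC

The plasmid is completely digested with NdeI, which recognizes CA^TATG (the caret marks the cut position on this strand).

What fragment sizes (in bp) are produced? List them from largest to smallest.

86, 18 bp

NdeI sites (CATATG) start at positions 23, 41.
NdeI cuts after base 2 of each site, so after positions 24, 42.
Circular molecule, 2 cuts → 2 fragments:
  25–42 → 18 bp
  43–104 then 1–24 → 62 + 24 = 86 bp
Sorted largest to smallest: 86, 18 bp.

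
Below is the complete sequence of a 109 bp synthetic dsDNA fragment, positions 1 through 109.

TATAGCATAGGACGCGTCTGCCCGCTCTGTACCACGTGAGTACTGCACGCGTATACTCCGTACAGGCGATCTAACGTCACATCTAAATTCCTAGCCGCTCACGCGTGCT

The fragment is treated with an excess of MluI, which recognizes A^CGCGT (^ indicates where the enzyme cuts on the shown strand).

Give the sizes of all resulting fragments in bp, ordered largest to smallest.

MluI sites (ACGCGT) start at positions 12, 47, 101.
MluI cuts after the first base of each site, so after positions 12, 47, 101.
Linear molecule, 3 cuts → 4 fragments:
  1–12 → 12 bp
  13–47 → 35 bp
  48–101 → 54 bp
  102–109 → 8 bp
Sorted largest to smallest: 54, 35, 12, 8 bp.

54, 35, 12, 8 bp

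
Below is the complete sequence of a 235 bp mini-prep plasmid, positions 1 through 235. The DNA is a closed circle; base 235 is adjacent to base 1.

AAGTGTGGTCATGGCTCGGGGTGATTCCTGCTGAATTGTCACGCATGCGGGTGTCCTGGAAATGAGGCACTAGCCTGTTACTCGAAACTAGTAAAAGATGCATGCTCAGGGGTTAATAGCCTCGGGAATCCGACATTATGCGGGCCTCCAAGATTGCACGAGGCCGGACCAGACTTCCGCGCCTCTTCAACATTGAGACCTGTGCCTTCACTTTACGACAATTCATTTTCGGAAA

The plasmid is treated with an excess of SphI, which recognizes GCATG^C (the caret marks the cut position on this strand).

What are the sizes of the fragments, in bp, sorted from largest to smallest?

SphI sites (GCATGC) start at positions 43, 100.
SphI cuts after base 5 of each site (before the last base), so after positions 47, 104.
Circular molecule, 2 cuts → 2 fragments:
  48–104 → 57 bp
  105–235 then 1–47 → 131 + 47 = 178 bp
Sorted largest to smallest: 178, 57 bp.

178, 57 bp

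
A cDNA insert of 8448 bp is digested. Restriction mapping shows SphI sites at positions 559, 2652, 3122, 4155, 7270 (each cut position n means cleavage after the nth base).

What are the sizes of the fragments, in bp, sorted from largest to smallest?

Linear molecule, 5 cuts → 6 fragments:
  559 − 0 = 559 bp
  2652 − 559 = 2093 bp
  3122 − 2652 = 470 bp
  4155 − 3122 = 1033 bp
  7270 − 4155 = 3115 bp
  8448 − 7270 = 1178 bp
Sorted largest to smallest: 3115, 2093, 1178, 1033, 559, 470 bp.

3115, 2093, 1178, 1033, 559, 470 bp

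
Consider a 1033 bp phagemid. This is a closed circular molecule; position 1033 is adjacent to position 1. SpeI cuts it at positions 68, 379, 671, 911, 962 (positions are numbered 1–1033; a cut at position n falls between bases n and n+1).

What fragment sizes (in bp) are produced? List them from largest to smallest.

Circular molecule, 5 cuts → 5 fragments:
  379 − 68 = 311 bp
  671 − 379 = 292 bp
  911 − 671 = 240 bp
  962 − 911 = 51 bp
  wrap: 1033 − 962 + 68 = 139 bp
Sorted largest to smallest: 311, 292, 240, 139, 51 bp.

311, 292, 240, 139, 51 bp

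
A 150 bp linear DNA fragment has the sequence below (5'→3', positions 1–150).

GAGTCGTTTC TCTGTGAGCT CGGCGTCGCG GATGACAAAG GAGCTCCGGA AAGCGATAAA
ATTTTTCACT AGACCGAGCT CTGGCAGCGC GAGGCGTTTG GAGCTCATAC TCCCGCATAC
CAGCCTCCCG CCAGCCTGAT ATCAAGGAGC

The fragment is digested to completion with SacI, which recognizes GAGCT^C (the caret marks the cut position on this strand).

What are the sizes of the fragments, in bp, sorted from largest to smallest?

SacI sites (GAGCTC) start at positions 16, 41, 76, 101.
SacI cuts after base 5 of each site (before the last base), so after positions 20, 45, 80, 105.
Linear molecule, 4 cuts → 5 fragments:
  1–20 → 20 bp
  21–45 → 25 bp
  46–80 → 35 bp
  81–105 → 25 bp
  106–150 → 45 bp
Sorted largest to smallest: 45, 35, 25, 25, 20 bp.

45, 35, 25, 25, 20 bp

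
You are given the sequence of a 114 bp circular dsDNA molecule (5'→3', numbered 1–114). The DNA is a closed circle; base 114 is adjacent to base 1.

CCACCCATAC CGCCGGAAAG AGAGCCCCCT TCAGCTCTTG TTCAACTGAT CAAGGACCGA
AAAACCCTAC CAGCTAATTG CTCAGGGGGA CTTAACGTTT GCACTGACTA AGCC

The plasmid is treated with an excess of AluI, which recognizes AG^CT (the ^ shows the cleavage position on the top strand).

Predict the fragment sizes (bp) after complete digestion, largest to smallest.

75, 39 bp

AluI sites (AGCT) start at positions 33, 72.
AluI cuts after base 2 of each site, so after positions 34, 73.
Circular molecule, 2 cuts → 2 fragments:
  35–73 → 39 bp
  74–114 then 1–34 → 41 + 34 = 75 bp
Sorted largest to smallest: 75, 39 bp.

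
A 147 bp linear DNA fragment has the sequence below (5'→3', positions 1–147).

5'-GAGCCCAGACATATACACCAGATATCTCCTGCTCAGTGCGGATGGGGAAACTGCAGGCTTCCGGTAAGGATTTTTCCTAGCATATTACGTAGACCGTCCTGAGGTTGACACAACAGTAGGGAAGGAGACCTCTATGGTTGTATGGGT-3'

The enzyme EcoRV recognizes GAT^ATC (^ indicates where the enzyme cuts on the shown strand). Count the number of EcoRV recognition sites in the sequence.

1

GATATC occurs starting at position 21.
EcoRV cuts at 1 site.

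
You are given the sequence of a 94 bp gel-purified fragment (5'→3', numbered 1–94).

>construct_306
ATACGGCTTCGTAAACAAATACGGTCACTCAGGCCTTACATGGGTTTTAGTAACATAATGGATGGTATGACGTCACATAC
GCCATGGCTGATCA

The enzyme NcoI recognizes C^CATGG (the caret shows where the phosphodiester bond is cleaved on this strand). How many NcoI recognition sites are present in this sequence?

1

CCATGG occurs starting at position 82.
NcoI cuts at 1 site.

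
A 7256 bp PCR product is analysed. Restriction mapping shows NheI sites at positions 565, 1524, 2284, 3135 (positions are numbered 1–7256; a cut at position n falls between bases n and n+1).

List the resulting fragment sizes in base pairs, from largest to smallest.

Linear molecule, 4 cuts → 5 fragments:
  565 − 0 = 565 bp
  1524 − 565 = 959 bp
  2284 − 1524 = 760 bp
  3135 − 2284 = 851 bp
  7256 − 3135 = 4121 bp
Sorted largest to smallest: 4121, 959, 851, 760, 565 bp.

4121, 959, 851, 760, 565 bp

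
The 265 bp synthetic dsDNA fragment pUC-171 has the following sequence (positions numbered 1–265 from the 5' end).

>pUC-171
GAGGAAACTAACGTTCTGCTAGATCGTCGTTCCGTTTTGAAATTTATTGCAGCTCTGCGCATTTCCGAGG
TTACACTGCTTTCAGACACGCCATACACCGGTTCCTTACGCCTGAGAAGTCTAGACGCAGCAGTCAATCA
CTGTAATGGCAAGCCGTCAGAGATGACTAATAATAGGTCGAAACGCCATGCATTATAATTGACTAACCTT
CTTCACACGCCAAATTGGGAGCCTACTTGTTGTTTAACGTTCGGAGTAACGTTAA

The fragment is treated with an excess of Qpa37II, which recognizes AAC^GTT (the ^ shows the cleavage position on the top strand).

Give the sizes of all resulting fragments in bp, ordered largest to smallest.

236, 12, 12, 5 bp

Qpa37II sites (AACGTT) start at positions 10, 246, 258.
Qpa37II cuts after base 3 of each site, so after positions 12, 248, 260.
Linear molecule, 3 cuts → 4 fragments:
  1–12 → 12 bp
  13–248 → 236 bp
  249–260 → 12 bp
  261–265 → 5 bp
Sorted largest to smallest: 236, 12, 12, 5 bp.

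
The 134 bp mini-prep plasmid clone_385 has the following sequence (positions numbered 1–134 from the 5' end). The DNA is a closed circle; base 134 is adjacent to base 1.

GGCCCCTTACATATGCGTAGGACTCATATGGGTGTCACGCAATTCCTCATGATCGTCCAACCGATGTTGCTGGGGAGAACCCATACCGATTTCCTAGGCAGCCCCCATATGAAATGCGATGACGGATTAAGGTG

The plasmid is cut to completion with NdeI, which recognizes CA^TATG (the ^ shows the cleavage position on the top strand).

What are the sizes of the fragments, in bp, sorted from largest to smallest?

81, 38, 15 bp

NdeI sites (CATATG) start at positions 10, 25, 106.
NdeI cuts after base 2 of each site, so after positions 11, 26, 107.
Circular molecule, 3 cuts → 3 fragments:
  12–26 → 15 bp
  27–107 → 81 bp
  108–134 then 1–11 → 27 + 11 = 38 bp
Sorted largest to smallest: 81, 38, 15 bp.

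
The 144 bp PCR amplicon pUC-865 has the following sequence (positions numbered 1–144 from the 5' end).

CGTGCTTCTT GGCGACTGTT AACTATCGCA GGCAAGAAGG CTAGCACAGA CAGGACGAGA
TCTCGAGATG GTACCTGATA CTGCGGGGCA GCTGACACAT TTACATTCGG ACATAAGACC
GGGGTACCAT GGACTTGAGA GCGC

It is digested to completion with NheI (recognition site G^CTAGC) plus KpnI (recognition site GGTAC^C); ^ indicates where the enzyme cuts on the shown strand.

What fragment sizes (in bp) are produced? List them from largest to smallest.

The NheI site (GCTAGC) starts at position 40.
NheI cuts after the first base of each site, so after position 40.
KpnI sites (GGTACC) start at positions 70, 123.
KpnI cuts after base 5 of each site (before the last base), so after positions 74, 127.
Combined cut positions: 40, 74, 127.
Linear molecule, 3 cuts → 4 fragments:
  1–40 → 40 bp
  41–74 → 34 bp
  75–127 → 53 bp
  128–144 → 17 bp
Sorted largest to smallest: 53, 40, 34, 17 bp.

53, 40, 34, 17 bp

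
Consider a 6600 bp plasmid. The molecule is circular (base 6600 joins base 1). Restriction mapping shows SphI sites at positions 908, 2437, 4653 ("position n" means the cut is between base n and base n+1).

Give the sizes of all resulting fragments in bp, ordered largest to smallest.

2855, 2216, 1529 bp

Circular molecule, 3 cuts → 3 fragments:
  2437 − 908 = 1529 bp
  4653 − 2437 = 2216 bp
  wrap: 6600 − 4653 + 908 = 2855 bp
Sorted largest to smallest: 2855, 2216, 1529 bp.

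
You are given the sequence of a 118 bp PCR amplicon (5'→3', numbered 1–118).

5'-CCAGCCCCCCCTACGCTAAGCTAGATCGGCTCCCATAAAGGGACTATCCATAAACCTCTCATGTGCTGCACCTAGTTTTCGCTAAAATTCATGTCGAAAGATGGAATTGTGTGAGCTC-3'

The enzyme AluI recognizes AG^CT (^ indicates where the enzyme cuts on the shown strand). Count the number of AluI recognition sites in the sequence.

AGCT occurs starting at positions 19, 114.
AluI cuts at 2 sites.

2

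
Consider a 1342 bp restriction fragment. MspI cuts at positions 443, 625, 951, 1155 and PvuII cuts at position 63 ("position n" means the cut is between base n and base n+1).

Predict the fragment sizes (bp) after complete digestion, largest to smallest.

Combined cut positions (sorted): 63, 443, 625, 951, 1155.
Linear molecule, 5 cuts → 6 fragments:
  63 − 0 = 63 bp
  443 − 63 = 380 bp
  625 − 443 = 182 bp
  951 − 625 = 326 bp
  1155 − 951 = 204 bp
  1342 − 1155 = 187 bp
Sorted largest to smallest: 380, 326, 204, 187, 182, 63 bp.

380, 326, 204, 187, 182, 63 bp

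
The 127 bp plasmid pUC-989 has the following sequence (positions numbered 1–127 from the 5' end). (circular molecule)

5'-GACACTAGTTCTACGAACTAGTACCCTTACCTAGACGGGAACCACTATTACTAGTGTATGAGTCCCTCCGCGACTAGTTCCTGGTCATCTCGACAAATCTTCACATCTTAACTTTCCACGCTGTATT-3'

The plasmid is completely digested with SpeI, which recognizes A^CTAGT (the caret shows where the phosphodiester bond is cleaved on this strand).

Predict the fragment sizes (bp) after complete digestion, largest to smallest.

58, 33, 23, 13 bp

SpeI sites (ACTAGT) start at positions 4, 17, 50, 73.
SpeI cuts after the first base of each site, so after positions 4, 17, 50, 73.
Circular molecule, 4 cuts → 4 fragments:
  5–17 → 13 bp
  18–50 → 33 bp
  51–73 → 23 bp
  74–127 then 1–4 → 54 + 4 = 58 bp
Sorted largest to smallest: 58, 33, 23, 13 bp.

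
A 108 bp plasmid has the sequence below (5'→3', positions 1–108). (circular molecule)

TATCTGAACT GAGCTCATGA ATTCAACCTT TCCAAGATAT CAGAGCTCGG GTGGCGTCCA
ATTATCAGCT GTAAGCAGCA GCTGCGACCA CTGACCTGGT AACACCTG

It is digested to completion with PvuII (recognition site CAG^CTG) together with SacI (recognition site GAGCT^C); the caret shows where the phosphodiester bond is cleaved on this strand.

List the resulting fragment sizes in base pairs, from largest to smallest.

42, 32, 21, 13 bp

PvuII sites (CAGCTG) start at positions 66, 79.
PvuII cuts after base 3 of each site, so after positions 68, 81.
SacI sites (GAGCTC) start at positions 11, 43.
SacI cuts after base 5 of each site (before the last base), so after positions 15, 47.
Combined cut positions: 15, 47, 68, 81.
Circular molecule, 4 cuts → 4 fragments:
  16–47 → 32 bp
  48–68 → 21 bp
  69–81 → 13 bp
  82–108 then 1–15 → 27 + 15 = 42 bp
Sorted largest to smallest: 42, 32, 21, 13 bp.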